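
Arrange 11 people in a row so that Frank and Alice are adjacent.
Treat as block: (11-1)! × 2! = 3628800 × 2 = 7257600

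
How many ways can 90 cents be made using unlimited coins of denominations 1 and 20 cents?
Coefficient of x^90 in 1/(1-x^1) · 1/(1-x^20). Use j coins of 20 for j = 0..⌊90/20⌋ = 4, the rest in 1s: 4 + 1 = 5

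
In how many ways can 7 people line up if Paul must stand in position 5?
Fix one position: (7-1)! = 720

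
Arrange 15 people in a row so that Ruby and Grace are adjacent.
Treat as block: (15-1)! × 2! = 87178291200 × 2 = 174356582400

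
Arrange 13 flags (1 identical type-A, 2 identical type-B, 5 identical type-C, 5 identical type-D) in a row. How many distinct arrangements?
13! / (1! × 2! × 5! × 5!) = 216216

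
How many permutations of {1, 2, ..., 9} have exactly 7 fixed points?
Choose the 7 fixed points C(9,7) = 36, derange the rest: !2 = Σ_{j=0}^{2} (-1)^j·2!/j! = 2 - 2 + 1 = 1. Product = 36 × 1 = 36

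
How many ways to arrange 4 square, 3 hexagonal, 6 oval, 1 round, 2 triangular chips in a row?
16! / (4! × 3! × 6! × 1! × 2!) = 100900800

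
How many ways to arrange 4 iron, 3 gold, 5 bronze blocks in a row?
12! / (4! × 3! × 5!) = 27720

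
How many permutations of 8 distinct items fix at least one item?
Complement of the derangements. !8 = Σ_{j=0}^{8} (-1)^j·8!/j! = 40320 - 40320 + 20160 - 6720 + 1680 - 336 + 56 - 8 + 1 = 14833. 8! - !8 = 40320 - 14833 = 25487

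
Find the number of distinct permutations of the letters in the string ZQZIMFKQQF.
10! / (3! × 1! × 1! × 2! × 1! × 2!) = 151200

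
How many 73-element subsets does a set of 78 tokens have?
C(78,73) = 78!/(73!×5!) = 21111090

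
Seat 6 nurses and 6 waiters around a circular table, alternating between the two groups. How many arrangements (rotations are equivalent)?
Fix one of the nurses: (6-1)! ways for the remaining nurses, × 6! ways for the waiters = 120 × 720 = 86400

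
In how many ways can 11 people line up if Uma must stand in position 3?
Fix one position: (11-1)! = 3628800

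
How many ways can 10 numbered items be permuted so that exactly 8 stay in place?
Choose the 8 fixed points C(10,8) = 45, derange the rest: !2 = Σ_{j=0}^{2} (-1)^j·2!/j! = 2 - 2 + 1 = 1. Product = 45 × 1 = 45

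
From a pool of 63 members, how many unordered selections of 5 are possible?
C(63,5) = 63!/(5!×58!) = 7028847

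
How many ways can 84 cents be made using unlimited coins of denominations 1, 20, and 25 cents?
Coefficient of x^84 in 1/(1-x^1) · 1/(1-x^20) · 1/(1-x^25). Case on j = number of 25-cent coins (j = 0..3); remainder r = 84 - 25j is made from {1,20} in ⌊r/20⌋+1 ways. r = 84, 59, 34, 9 → 5 + 3 + 2 + 1 = 11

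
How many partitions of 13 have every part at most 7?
Let r_j(i) = number of partitions of i into parts ≤ j, for i = 0..13. r_1(i) = 1 for all i; r_j(i) = r_{j-1}(i) + r_j(i-j). Rows j = 2..7: ≤2: 1 1 2 2 3 3 4 4 5 5 6 6 7 7; ≤3: 1 1 2 3 4 5 7 8 10 12 14 16 19 21; ≤4: 1 1 2 3 5 6 9 11 15 18 23 27 34 39; ≤5: 1 1 2 3 5 7 10 13 18 23 30 37 47 57; ≤6: 1 1 2 3 5 7 11 14 20 26 35 44 58 71; ≤7: 1 1 2 3 5 7 11 15 21 28 38 49 65 82. r_7(13) = 82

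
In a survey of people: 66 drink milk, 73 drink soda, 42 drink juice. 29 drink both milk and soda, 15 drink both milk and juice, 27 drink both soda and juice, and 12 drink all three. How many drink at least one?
|A∪B∪C| = 66+73+42-29-15-27+12 = 122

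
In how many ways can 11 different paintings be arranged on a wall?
11! = 39916800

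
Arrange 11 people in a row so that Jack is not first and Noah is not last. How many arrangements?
By inclusion-exclusion: 11! - 2×(11-1)! + (11-2)! = 39916800 - 7257600 + 362880 = 33022080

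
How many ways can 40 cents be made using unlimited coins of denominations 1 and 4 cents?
Coefficient of x^40 in 1/(1-x^1) · 1/(1-x^4). Use j coins of 4 for j = 0..⌊40/4⌋ = 10, the rest in 1s: 10 + 1 = 11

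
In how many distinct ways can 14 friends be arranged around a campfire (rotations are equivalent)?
Circular: fix one position, arrange the rest. (14-1)! = 6227020800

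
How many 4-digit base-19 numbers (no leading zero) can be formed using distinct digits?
First digit: 18 choices (nonzero). Then descending: 18 × 18 × 17 × 16 = 88128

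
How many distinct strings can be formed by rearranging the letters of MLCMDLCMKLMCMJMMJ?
17! / (1! × 3! × 2! × 1! × 7! × 3!) = 980179200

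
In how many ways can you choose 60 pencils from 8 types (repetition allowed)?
C(60+8-1, 8-1) = C(67, 7) = 869648208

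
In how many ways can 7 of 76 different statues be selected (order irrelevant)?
C(76,7) = 76!/(7!×69!) = 2186189400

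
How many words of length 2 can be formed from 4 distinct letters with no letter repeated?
P(4,2) = 4!/(4-2)! = 12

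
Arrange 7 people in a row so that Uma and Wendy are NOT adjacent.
Total - adjacent = 7! - (7-1)!×2 = 5040 - 1440 = 3600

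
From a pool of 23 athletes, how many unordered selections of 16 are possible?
C(23,16) = 23!/(16!×7!) = 245157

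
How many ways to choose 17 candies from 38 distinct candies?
C(38,17) = 38!/(17!×21!) = 28781143380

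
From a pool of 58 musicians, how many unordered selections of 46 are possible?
C(58,46) = 58!/(46!×12!) = 891794789340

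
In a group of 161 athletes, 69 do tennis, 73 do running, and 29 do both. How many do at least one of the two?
|A∪B| = |A| + |B| - |A∩B| = 69 + 73 - 29 = 113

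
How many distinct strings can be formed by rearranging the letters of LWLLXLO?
7! / (4! × 1! × 1! × 1!) = 210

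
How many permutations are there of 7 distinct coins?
7! = 5040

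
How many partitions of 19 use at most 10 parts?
By conjugation, equals partitions of 19 into parts ≤ 10. Let r_j(i) = number of partitions of i into parts ≤ j, for i = 0..19. r_1(i) = 1 for all i; r_j(i) = r_{j-1}(i) + r_j(i-j). Rows j = 2..10: ≤2: 1 1 2 2 3 3 4 4 5 5 6 6 7 7 8 8 9 9 10 10; ≤3: 1 1 2 3 4 5 7 8 10 12 14 16 19 21 24 27 30 33 37 40; ≤4: 1 1 2 3 5 6 9 11 15 18 23 27 34 39 47 54 64 72 84 94; ≤5: 1 1 2 3 5 7 10 13 18 23 30 37 47 57 70 84 101 119 141 164; ≤6: 1 1 2 3 5 7 11 14 20 26 35 44 58 71 90 110 136 163 199 235; ≤7: 1 1 2 3 5 7 11 15 21 28 38 49 65 82 105 131 164 201 248 300; ≤8: 1 1 2 3 5 7 11 15 22 29 40 52 70 89 116 146 186 230 288 352; ≤9: 1 1 2 3 5 7 11 15 22 30 41 54 73 94 123 157 201 252 318 393; ≤10: 1 1 2 3 5 7 11 15 22 30 42 55 75 97 128 164 212 267 340 423. r_10(19) = 423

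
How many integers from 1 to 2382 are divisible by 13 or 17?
⌊2382/13⌋ + ⌊2382/17⌋ - ⌊2382/221⌋ = 183 + 140 - 10 = 313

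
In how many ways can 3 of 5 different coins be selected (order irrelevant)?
C(5,3) = 5!/(3!×2!) = 10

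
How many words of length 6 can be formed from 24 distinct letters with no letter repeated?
P(24,6) = 24!/(24-6)! = 96909120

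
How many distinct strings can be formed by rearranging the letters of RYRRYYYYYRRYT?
13! / (5! × 7! × 1!) = 10296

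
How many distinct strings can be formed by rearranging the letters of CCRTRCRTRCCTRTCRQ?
17! / (1! × 6! × 4! × 6!) = 28588560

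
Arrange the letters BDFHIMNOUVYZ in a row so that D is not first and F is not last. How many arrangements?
By inclusion-exclusion: 12! - 2×(12-1)! + (12-2)! = 479001600 - 79833600 + 3628800 = 402796800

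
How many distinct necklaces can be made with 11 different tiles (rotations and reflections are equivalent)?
(11-1)!/2 = 3628800/2 = 1814400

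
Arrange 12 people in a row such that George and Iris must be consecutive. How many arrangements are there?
Treat the 2 as one block: (12-2+1)! × 2! = 39916800 × 2 = 79833600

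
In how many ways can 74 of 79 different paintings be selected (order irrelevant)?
C(79,74) = 79!/(74!×5!) = 22537515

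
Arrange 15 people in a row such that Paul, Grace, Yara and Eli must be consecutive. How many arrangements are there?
Treat the 4 as one block: (15-4+1)! × 4! = 479001600 × 24 = 11496038400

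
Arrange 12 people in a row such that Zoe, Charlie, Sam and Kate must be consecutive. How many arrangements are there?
Treat the 4 as one block: (12-4+1)! × 4! = 362880 × 24 = 8709120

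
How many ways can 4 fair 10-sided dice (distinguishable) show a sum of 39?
Coefficient of x^39 in (x + x² + ... + x^10)^4. By inclusion-exclusion on dice exceeding 10: Σ_j (-1)^j C(4,j)·C(39-1-10j, 3) = C(4,0)·C(38,3) - C(4,1)·C(28,3) + C(4,2)·C(18,3) - C(4,3)·C(8,3) = 1·8436 - 4·3276 + 6·816 - 4·56 = 4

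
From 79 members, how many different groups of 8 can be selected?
C(79,8) = 79!/(8!×71!) = 26088783435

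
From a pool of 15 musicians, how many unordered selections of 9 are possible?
C(15,9) = 15!/(9!×6!) = 5005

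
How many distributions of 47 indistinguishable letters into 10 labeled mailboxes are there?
C(47+10-1, 10-1) = C(56, 9) = 7575968400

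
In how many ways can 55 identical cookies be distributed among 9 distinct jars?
C(55+9-1, 9-1) = C(63, 8) = 3872894697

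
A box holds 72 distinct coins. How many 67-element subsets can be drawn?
C(72,67) = 72!/(67!×5!) = 13991544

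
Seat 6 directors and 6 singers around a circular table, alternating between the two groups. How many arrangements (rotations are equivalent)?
Fix one of the directors: (6-1)! ways for the remaining directors, × 6! ways for the singers = 120 × 720 = 86400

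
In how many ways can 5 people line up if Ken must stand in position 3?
Fix one position: (5-1)! = 24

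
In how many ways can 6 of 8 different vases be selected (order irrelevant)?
C(8,6) = 8!/(6!×2!) = 28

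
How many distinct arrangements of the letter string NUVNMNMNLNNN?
12! / (1! × 1! × 2! × 7! × 1!) = 47520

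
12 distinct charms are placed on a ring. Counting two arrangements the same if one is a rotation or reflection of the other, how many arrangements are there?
(12-1)!/2 = 39916800/2 = 19958400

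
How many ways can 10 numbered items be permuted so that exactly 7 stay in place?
Choose the 7 fixed points C(10,7) = 120, derange the rest: !3 = Σ_{j=0}^{3} (-1)^j·3!/j! = 6 - 6 + 3 - 1 = 2. Product = 120 × 2 = 240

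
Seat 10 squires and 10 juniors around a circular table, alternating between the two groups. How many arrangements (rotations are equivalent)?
Fix one of the squires: (10-1)! ways for the remaining squires, × 10! ways for the juniors = 362880 × 3628800 = 1316818944000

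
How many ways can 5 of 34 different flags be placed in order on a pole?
P(34,5) = 34!/(34-5)! = 33390720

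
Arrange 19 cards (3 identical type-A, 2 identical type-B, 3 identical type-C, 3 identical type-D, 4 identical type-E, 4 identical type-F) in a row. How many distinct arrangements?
19! / (3! × 2! × 3! × 3! × 4! × 4!) = 488864376000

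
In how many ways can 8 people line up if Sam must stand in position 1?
Fix one position: (8-1)! = 5040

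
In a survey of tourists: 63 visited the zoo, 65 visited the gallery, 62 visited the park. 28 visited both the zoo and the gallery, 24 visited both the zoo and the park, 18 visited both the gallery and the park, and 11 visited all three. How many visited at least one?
|A∪B∪C| = 63+65+62-28-24-18+11 = 131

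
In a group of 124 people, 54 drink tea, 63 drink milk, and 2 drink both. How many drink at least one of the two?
|A∪B| = |A| + |B| - |A∩B| = 54 + 63 - 2 = 115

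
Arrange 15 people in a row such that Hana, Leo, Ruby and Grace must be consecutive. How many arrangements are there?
Treat the 4 as one block: (15-4+1)! × 4! = 479001600 × 24 = 11496038400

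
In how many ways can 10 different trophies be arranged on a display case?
10! = 3628800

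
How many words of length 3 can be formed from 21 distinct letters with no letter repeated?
P(21,3) = 21!/(21-3)! = 7980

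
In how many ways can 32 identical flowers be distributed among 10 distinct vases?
C(32+10-1, 10-1) = C(41, 9) = 350343565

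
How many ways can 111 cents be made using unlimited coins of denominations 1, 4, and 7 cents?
Coefficient of x^111 in 1/(1-x^1) · 1/(1-x^4) · 1/(1-x^7). Case on j = number of 7-cent coins (j = 0..15); remainder r = 111 - 7j is made from {1,4} in ⌊r/4⌋+1 ways. r = 111, 104, 97, 90, 83, 76, 69, 62, 55, 48, 41, 34, 27, 20, 13, 6 → 28 + 27 + 25 + 23 + 21 + 20 + 18 + 16 + 14 + 13 + 11 + 9 + 7 + 6 + 4 + 2 = 244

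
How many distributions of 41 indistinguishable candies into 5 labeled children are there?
C(41+5-1, 5-1) = C(45, 4) = 148995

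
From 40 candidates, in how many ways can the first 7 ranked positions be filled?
P(40,7) = 40!/(40-7)! = 93963542400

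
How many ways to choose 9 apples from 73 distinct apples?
C(73,9) = 73!/(9!×64!) = 97082021465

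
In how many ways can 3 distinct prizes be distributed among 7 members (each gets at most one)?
P(7,3) = 7!/(7-3)! = 210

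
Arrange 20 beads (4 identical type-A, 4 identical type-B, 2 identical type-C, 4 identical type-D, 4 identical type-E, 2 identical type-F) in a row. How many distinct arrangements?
20! / (4! × 4! × 2! × 4! × 4! × 2!) = 1833241410000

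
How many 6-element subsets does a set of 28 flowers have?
C(28,6) = 28!/(6!×22!) = 376740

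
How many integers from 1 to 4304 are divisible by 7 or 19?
⌊4304/7⌋ + ⌊4304/19⌋ - ⌊4304/133⌋ = 614 + 226 - 32 = 808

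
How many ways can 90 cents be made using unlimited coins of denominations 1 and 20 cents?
Coefficient of x^90 in 1/(1-x^1) · 1/(1-x^20). Use j coins of 20 for j = 0..⌊90/20⌋ = 4, the rest in 1s: 4 + 1 = 5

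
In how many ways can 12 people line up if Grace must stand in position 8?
Fix one position: (12-1)! = 39916800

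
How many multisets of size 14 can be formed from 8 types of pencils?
C(14+8-1, 8-1) = C(21, 7) = 116280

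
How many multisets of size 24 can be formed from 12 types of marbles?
C(24+12-1, 12-1) = C(35, 11) = 417225900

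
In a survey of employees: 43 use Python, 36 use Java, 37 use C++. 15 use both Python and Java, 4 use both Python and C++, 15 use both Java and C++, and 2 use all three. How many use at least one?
|A∪B∪C| = 43+36+37-15-4-15+2 = 84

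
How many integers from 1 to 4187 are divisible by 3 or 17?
⌊4187/3⌋ + ⌊4187/17⌋ - ⌊4187/51⌋ = 1395 + 246 - 82 = 1559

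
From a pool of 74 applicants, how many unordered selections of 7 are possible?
C(74,7) = 74!/(7!×67!) = 1799579064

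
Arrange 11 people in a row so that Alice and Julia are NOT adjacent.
Total - adjacent = 11! - (11-1)!×2 = 39916800 - 7257600 = 32659200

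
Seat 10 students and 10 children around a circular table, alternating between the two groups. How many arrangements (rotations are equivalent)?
Fix one of the students: (10-1)! ways for the remaining students, × 10! ways for the children = 362880 × 3628800 = 1316818944000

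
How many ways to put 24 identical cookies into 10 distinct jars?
C(24+10-1, 10-1) = C(33, 9) = 38567100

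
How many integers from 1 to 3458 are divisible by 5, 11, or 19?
⌊3458/5⌋+⌊3458/11⌋+⌊3458/19⌋ - ⌊3458/55⌋-⌊3458/95⌋-⌊3458/209⌋ + ⌊3458/1045⌋ = 691+314+182 - 62-36-16 + 3 = 1076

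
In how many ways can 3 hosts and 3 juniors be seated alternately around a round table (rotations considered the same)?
Fix one of the hosts: (3-1)! ways for the remaining hosts, × 3! ways for the juniors = 2 × 6 = 12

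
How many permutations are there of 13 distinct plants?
13! = 6227020800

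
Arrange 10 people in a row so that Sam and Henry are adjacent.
Treat as block: (10-1)! × 2! = 362880 × 2 = 725760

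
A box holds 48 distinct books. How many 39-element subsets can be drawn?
C(48,39) = 48!/(39!×9!) = 1677106640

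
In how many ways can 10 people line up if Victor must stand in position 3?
Fix one position: (10-1)! = 362880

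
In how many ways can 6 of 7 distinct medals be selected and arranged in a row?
P(7,6) = 7!/(7-6)! = 5040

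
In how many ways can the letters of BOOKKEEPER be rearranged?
10! / (1! × 2! × 2! × 3! × 1! × 1!) = 151200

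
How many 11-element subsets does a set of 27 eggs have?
C(27,11) = 27!/(11!×16!) = 13037895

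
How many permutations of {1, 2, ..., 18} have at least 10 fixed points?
Exactly j fixed points: C(18,j)·!(18-j); sum over j ≥ 10 (derangement numbers via !m = (m-1)·(!(m-1) + !(m-2)): !0..!8 = 1, 0, 1, 2, 9, 44, 265, 1854, 14833). Σ_{j=10}^{18} C(18,j)·!(18-j) = C(18,10)·!8 + C(18,11)·!7 + C(18,12)·!6 + C(18,13)·!5 + C(18,14)·!4 + C(18,15)·!3 + C(18,16)·!2 + C(18,17)·!1 + C(18,18)·!0 = 43758·14833 + 31824·1854 + 18564·265 + 8568·44 + 3060·9 + 816·2 + 153·1 + 18·0 + 1·1 = 713389888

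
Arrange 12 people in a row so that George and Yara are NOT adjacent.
Total - adjacent = 12! - (12-1)!×2 = 479001600 - 79833600 = 399168000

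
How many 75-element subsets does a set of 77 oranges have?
C(77,75) = 77!/(75!×2!) = 2926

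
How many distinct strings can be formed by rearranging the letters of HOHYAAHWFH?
10! / (1! × 1! × 1! × 4! × 2! × 1!) = 75600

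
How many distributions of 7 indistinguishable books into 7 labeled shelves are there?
C(7+7-1, 7-1) = C(13, 6) = 1716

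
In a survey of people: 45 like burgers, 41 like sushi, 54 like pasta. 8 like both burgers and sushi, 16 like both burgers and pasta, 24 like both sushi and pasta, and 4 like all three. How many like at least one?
|A∪B∪C| = 45+41+54-8-16-24+4 = 96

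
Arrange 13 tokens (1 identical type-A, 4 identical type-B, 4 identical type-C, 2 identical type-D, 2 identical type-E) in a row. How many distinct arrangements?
13! / (1! × 4! × 4! × 2! × 2!) = 2702700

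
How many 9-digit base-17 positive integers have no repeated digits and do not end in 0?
Last digit: 16 nonzero choices. First digit: 15 (nonzero, ≠last). Middle 7: P(15,7) = 32432400. Total = 7783776000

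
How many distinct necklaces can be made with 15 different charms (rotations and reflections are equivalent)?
(15-1)!/2 = 87178291200/2 = 43589145600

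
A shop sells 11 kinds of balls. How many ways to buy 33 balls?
C(33+11-1, 11-1) = C(43, 10) = 1917334783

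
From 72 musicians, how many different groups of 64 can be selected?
C(72,64) = 72!/(64!×8!) = 11969016345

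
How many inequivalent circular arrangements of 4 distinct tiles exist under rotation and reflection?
(4-1)!/2 = 6/2 = 3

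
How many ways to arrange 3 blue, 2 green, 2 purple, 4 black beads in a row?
11! / (3! × 2! × 2! × 4!) = 69300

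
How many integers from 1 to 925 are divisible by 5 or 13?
⌊925/5⌋ + ⌊925/13⌋ - ⌊925/65⌋ = 185 + 71 - 14 = 242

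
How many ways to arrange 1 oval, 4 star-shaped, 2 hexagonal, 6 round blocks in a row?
13! / (1! × 4! × 2! × 6!) = 180180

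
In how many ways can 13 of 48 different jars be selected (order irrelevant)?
C(48,13) = 48!/(13!×35!) = 192928249296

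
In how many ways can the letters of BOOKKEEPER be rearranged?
10! / (1! × 2! × 2! × 3! × 1! × 1!) = 151200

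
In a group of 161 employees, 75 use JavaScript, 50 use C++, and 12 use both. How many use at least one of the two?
|A∪B| = |A| + |B| - |A∩B| = 75 + 50 - 12 = 113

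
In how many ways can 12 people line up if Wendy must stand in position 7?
Fix one position: (12-1)! = 39916800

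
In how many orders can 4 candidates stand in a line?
4! = 24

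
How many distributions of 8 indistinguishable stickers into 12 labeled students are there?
C(8+12-1, 12-1) = C(19, 11) = 75582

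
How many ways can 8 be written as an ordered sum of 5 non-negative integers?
C(8+5-1, 5-1) = C(12, 4) = 495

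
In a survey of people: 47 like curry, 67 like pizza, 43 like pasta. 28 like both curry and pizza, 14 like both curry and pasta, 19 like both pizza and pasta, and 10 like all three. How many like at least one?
|A∪B∪C| = 47+67+43-28-14-19+10 = 106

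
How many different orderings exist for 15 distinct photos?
15! = 1307674368000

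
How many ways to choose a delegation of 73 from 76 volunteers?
C(76,73) = 76!/(73!×3!) = 70300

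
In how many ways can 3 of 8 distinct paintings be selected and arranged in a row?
P(8,3) = 8!/(8-3)! = 336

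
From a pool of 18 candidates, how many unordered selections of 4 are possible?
C(18,4) = 18!/(4!×14!) = 3060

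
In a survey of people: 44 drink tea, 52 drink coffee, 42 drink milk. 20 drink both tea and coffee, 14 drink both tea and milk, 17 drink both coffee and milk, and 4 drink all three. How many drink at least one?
|A∪B∪C| = 44+52+42-20-14-17+4 = 91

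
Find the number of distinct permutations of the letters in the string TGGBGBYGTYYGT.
13! / (2! × 5! × 3! × 3!) = 720720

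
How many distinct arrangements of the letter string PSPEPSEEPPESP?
13! / (6! × 3! × 4!) = 60060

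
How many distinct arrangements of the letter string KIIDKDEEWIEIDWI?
15! / (5! × 3! × 2! × 3! × 2!) = 75675600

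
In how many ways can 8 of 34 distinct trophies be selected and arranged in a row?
P(34,8) = 34!/(34-8)! = 732058145280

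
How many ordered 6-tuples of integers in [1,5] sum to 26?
Coefficient of x^26 in (x + x² + ... + x^5)^6. By inclusion-exclusion on dice exceeding 5: Σ_j (-1)^j C(6,j)·C(26-1-5j, 5) = C(6,0)·C(25,5) - C(6,1)·C(20,5) + C(6,2)·C(15,5) - C(6,3)·C(10,5) + C(6,4)·C(5,5) = 1·53130 - 6·15504 + 15·3003 - 20·252 + 15·1 = 126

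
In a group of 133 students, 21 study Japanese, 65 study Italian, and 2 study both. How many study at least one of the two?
|A∪B| = |A| + |B| - |A∩B| = 21 + 65 - 2 = 84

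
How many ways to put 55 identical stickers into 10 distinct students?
C(55+10-1, 10-1) = C(64, 9) = 27540584512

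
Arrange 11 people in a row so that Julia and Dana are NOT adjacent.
Total - adjacent = 11! - (11-1)!×2 = 39916800 - 7257600 = 32659200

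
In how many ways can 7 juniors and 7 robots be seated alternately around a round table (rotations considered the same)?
Fix one of the juniors: (7-1)! ways for the remaining juniors, × 7! ways for the robots = 720 × 5040 = 3628800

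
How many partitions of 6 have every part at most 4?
Let r_j(i) = number of partitions of i into parts ≤ j, for i = 0..6. r_1(i) = 1 for all i; r_j(i) = r_{j-1}(i) + r_j(i-j). Rows j = 2..4: ≤2: 1 1 2 2 3 3 4; ≤3: 1 1 2 3 4 5 7; ≤4: 1 1 2 3 5 6 9. r_4(6) = 9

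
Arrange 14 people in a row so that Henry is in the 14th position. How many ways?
Fix one position: (14-1)! = 6227020800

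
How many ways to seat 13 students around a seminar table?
Circular: fix one position, arrange the rest. (13-1)! = 479001600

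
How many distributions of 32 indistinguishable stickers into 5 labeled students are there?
C(32+5-1, 5-1) = C(36, 4) = 58905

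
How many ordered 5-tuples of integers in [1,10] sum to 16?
Coefficient of x^16 in (x + x² + ... + x^10)^5. By inclusion-exclusion on dice exceeding 10: Σ_j (-1)^j C(5,j)·C(16-1-10j, 4) = C(5,0)·C(15,4) - C(5,1)·C(5,4) = 1·1365 - 5·5 = 1340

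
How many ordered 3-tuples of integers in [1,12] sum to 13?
Coefficient of x^13 in (x + x² + ... + x^12)^3. By inclusion-exclusion on dice exceeding 12: Σ_j (-1)^j C(3,j)·C(13-1-12j, 2) = C(3,0)·C(12,2) = 1·66 = 66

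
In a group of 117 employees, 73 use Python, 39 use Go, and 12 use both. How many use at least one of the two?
|A∪B| = |A| + |B| - |A∩B| = 73 + 39 - 12 = 100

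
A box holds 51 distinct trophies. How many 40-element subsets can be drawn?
C(51,40) = 51!/(40!×11!) = 47626016970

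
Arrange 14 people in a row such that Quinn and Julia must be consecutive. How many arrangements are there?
Treat the 2 as one block: (14-2+1)! × 2! = 6227020800 × 2 = 12454041600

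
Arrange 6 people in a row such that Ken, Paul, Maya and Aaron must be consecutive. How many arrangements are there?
Treat the 4 as one block: (6-4+1)! × 4! = 6 × 24 = 144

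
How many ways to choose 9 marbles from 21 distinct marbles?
C(21,9) = 21!/(9!×12!) = 293930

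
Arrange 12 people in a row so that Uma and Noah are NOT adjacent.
Total - adjacent = 12! - (12-1)!×2 = 479001600 - 79833600 = 399168000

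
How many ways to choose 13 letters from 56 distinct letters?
C(56,13) = 56!/(13!×43!) = 1889912732400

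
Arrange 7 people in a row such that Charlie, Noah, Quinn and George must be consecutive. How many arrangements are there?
Treat the 4 as one block: (7-4+1)! × 4! = 24 × 24 = 576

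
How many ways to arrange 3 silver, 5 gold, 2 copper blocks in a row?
10! / (3! × 5! × 2!) = 2520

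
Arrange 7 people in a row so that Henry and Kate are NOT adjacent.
Total - adjacent = 7! - (7-1)!×2 = 5040 - 1440 = 3600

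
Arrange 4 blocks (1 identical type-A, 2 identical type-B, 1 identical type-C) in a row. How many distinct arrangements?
4! / (1! × 2! × 1!) = 12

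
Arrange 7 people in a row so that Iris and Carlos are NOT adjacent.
Total - adjacent = 7! - (7-1)!×2 = 5040 - 1440 = 3600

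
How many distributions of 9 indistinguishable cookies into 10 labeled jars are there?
C(9+10-1, 10-1) = C(18, 9) = 48620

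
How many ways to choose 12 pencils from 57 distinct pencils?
C(57,12) = 57!/(12!×45!) = 707285522580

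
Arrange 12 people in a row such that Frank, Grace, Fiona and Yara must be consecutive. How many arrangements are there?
Treat the 4 as one block: (12-4+1)! × 4! = 362880 × 24 = 8709120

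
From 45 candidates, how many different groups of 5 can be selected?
C(45,5) = 45!/(5!×40!) = 1221759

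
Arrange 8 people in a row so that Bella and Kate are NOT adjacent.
Total - adjacent = 8! - (8-1)!×2 = 40320 - 10080 = 30240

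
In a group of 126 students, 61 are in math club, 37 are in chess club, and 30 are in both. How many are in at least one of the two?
|A∪B| = |A| + |B| - |A∩B| = 61 + 37 - 30 = 68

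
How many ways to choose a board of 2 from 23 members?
C(23,2) = 23!/(2!×21!) = 253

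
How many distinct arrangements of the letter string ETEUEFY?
7! / (1! × 1! × 1! × 3! × 1!) = 840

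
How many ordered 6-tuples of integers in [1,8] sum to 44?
Coefficient of x^44 in (x + x² + ... + x^8)^6. By inclusion-exclusion on dice exceeding 8: Σ_j (-1)^j C(6,j)·C(44-1-8j, 5) = C(6,0)·C(43,5) - C(6,1)·C(35,5) + C(6,2)·C(27,5) - C(6,3)·C(19,5) + C(6,4)·C(11,5) = 1·962598 - 6·324632 + 15·80730 - 20·11628 + 15·462 = 126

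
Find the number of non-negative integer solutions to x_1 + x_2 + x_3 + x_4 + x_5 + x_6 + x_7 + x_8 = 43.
C(43+8-1, 8-1) = C(50, 7) = 99884400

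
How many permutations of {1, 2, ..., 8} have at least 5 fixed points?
Exactly j fixed points: C(8,j)·!(8-j); sum over j ≥ 5 (derangement numbers via !m = (m-1)·(!(m-1) + !(m-2)): !0..!3 = 1, 0, 1, 2). Σ_{j=5}^{8} C(8,j)·!(8-j) = C(8,5)·!3 + C(8,6)·!2 + C(8,7)·!1 + C(8,8)·!0 = 56·2 + 28·1 + 8·0 + 1·1 = 141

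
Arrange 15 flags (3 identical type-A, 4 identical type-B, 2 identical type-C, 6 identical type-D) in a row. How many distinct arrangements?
15! / (3! × 4! × 2! × 6!) = 6306300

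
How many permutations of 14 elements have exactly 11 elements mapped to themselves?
Choose the 11 fixed points C(14,11) = 364, derange the rest: !3 = Σ_{j=0}^{3} (-1)^j·3!/j! = 6 - 6 + 3 - 1 = 2. Product = 364 × 2 = 728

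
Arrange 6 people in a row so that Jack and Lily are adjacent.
Treat as block: (6-1)! × 2! = 120 × 2 = 240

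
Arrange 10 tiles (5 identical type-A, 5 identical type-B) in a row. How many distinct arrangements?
10! / (5! × 5!) = 252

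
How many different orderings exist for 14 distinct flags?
14! = 87178291200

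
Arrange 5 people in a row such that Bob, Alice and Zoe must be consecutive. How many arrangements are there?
Treat the 3 as one block: (5-3+1)! × 3! = 6 × 6 = 36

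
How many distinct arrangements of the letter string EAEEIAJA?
8! / (3! × 1! × 3! × 1!) = 1120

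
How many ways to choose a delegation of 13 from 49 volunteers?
C(49,13) = 49!/(13!×36!) = 262596783764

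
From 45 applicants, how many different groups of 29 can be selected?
C(45,29) = 45!/(29!×16!) = 646626422970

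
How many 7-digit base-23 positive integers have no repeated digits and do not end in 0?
Last digit: 22 nonzero choices. First digit: 21 (nonzero, ≠last). Middle 5: P(21,5) = 2441880. Total = 1128148560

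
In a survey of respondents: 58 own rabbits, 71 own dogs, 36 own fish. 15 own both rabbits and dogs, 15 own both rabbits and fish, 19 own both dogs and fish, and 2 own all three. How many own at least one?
|A∪B∪C| = 58+71+36-15-15-19+2 = 118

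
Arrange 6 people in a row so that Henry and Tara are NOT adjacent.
Total - adjacent = 6! - (6-1)!×2 = 720 - 240 = 480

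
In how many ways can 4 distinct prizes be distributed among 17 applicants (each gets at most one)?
P(17,4) = 17!/(17-4)! = 57120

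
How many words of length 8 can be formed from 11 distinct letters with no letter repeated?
P(11,8) = 11!/(11-8)! = 6652800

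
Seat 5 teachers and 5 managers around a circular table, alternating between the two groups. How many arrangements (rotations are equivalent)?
Fix one of the teachers: (5-1)! ways for the remaining teachers, × 5! ways for the managers = 24 × 120 = 2880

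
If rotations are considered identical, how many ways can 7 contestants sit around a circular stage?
Circular: fix one position, arrange the rest. (7-1)! = 720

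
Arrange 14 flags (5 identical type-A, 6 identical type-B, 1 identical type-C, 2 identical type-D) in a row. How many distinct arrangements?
14! / (5! × 6! × 1! × 2!) = 504504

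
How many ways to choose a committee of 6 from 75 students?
C(75,6) = 75!/(6!×69!) = 201359550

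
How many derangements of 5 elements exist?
!5 = Σ_{j=0}^{5} (-1)^j·5!/j! = 120 - 120 + 60 - 20 + 5 - 1 = 44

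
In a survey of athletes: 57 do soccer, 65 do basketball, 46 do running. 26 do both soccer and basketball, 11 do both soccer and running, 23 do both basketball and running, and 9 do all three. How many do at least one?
|A∪B∪C| = 57+65+46-26-11-23+9 = 117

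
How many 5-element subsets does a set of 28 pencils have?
C(28,5) = 28!/(5!×23!) = 98280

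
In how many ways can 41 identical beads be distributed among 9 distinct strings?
C(41+9-1, 9-1) = C(49, 8) = 450978066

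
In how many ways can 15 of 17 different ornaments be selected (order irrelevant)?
C(17,15) = 17!/(15!×2!) = 136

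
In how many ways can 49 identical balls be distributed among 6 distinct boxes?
C(49+6-1, 6-1) = C(54, 5) = 3162510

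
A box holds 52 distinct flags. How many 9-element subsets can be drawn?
C(52,9) = 52!/(9!×43!) = 3679075400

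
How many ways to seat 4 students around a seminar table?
Circular: fix one position, arrange the rest. (4-1)! = 6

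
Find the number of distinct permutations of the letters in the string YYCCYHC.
7! / (1! × 3! × 3!) = 140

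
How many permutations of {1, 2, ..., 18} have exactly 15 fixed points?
Choose the 15 fixed points C(18,15) = 816, derange the rest: !3 = Σ_{j=0}^{3} (-1)^j·3!/j! = 6 - 6 + 3 - 1 = 2. Product = 816 × 2 = 1632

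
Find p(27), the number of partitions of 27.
Pentagonal recurrence p(n) = p(n-1) + p(n-2) - p(n-5) - p(n-7) + p(n-12) + p(n-15) - ... gives p(0..26) = 1, 1, 2, 3, 5, 7, 11, 15, 22, 30, 42, 56, 77, 101, 135, 176, 231, 297, 385, 490, 627, 792, 1002, 1255, 1575, 1958, 2436. p(27) = p(26) + p(25) - p(22) - p(20) + p(15) + p(12) - p(5) - p(1) = 2436 + 1958 - 1002 - 627 + 176 + 77 - 7 - 1 = 3010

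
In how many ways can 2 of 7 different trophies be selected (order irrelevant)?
C(7,2) = 7!/(2!×5!) = 21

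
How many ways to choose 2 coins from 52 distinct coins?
C(52,2) = 52!/(2!×50!) = 1326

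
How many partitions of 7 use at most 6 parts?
By conjugation, equals partitions of 7 into parts ≤ 6. Let r_j(i) = number of partitions of i into parts ≤ j, for i = 0..7. r_1(i) = 1 for all i; r_j(i) = r_{j-1}(i) + r_j(i-j). Rows j = 2..6: ≤2: 1 1 2 2 3 3 4 4; ≤3: 1 1 2 3 4 5 7 8; ≤4: 1 1 2 3 5 6 9 11; ≤5: 1 1 2 3 5 7 10 13; ≤6: 1 1 2 3 5 7 11 14. r_6(7) = 14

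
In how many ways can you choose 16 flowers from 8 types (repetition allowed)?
C(16+8-1, 8-1) = C(23, 7) = 245157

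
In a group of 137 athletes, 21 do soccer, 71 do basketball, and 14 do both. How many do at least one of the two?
|A∪B| = |A| + |B| - |A∩B| = 21 + 71 - 14 = 78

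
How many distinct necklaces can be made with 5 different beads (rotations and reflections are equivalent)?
(5-1)!/2 = 24/2 = 12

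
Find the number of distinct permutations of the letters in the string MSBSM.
5! / (2! × 2! × 1!) = 30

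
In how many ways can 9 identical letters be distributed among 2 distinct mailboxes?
C(9+2-1, 2-1) = C(10, 1) = 10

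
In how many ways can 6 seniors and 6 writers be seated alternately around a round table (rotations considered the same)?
Fix one of the seniors: (6-1)! ways for the remaining seniors, × 6! ways for the writers = 120 × 720 = 86400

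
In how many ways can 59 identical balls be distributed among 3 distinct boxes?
C(59+3-1, 3-1) = C(61, 2) = 1830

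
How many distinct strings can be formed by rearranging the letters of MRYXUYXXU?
9! / (1! × 2! × 1! × 3! × 2!) = 15120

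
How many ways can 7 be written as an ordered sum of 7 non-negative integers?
C(7+7-1, 7-1) = C(13, 6) = 1716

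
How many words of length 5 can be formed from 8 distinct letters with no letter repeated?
P(8,5) = 8!/(8-5)! = 6720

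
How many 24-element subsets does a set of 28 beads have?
C(28,24) = 28!/(24!×4!) = 20475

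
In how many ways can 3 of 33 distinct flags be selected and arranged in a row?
P(33,3) = 33!/(33-3)! = 32736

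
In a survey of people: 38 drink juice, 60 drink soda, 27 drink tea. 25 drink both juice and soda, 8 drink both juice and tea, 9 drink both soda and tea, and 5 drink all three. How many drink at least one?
|A∪B∪C| = 38+60+27-25-8-9+5 = 88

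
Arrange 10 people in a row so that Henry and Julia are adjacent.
Treat as block: (10-1)! × 2! = 362880 × 2 = 725760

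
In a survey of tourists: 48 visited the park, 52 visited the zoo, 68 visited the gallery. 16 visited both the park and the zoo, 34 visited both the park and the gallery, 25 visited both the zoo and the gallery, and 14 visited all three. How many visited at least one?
|A∪B∪C| = 48+52+68-16-34-25+14 = 107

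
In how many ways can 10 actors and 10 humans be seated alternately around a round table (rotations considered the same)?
Fix one of the actors: (10-1)! ways for the remaining actors, × 10! ways for the humans = 362880 × 3628800 = 1316818944000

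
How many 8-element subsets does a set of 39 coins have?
C(39,8) = 39!/(8!×31!) = 61523748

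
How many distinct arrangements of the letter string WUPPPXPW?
8! / (4! × 2! × 1! × 1!) = 840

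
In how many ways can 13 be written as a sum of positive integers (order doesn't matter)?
Pentagonal recurrence p(n) = p(n-1) + p(n-2) - p(n-5) - p(n-7) + p(n-12) + p(n-15) - ... gives p(0..12) = 1, 1, 2, 3, 5, 7, 11, 15, 22, 30, 42, 56, 77. p(13) = p(12) + p(11) - p(8) - p(6) + p(1) = 77 + 56 - 22 - 11 + 1 = 101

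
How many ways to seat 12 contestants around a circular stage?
Circular: fix one position, arrange the rest. (12-1)! = 39916800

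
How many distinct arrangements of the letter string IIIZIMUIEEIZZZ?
14! / (2! × 6! × 4! × 1! × 1!) = 2522520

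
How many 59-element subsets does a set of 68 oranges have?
C(68,59) = 68!/(59!×9!) = 49280065120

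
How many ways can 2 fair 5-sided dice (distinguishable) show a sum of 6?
Coefficient of x^6 in (x + x² + ... + x^5)^2. By inclusion-exclusion on dice exceeding 5: Σ_j (-1)^j C(2,j)·C(6-1-5j, 1) = C(2,0)·C(5,1) = 1·5 = 5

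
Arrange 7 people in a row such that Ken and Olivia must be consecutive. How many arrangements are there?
Treat the 2 as one block: (7-2+1)! × 2! = 720 × 2 = 1440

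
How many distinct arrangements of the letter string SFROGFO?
7! / (1! × 1! × 2! × 1! × 2!) = 1260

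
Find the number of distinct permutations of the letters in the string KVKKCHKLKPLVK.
13! / (2! × 1! × 6! × 2! × 1! × 1!) = 2162160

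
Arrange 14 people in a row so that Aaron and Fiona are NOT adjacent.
Total - adjacent = 14! - (14-1)!×2 = 87178291200 - 12454041600 = 74724249600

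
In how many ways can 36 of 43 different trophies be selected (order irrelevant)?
C(43,36) = 43!/(36!×7!) = 32224114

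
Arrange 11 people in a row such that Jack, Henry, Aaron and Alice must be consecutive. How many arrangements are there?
Treat the 4 as one block: (11-4+1)! × 4! = 40320 × 24 = 967680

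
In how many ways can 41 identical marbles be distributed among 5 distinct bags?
C(41+5-1, 5-1) = C(45, 4) = 148995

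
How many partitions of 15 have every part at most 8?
Let r_j(i) = number of partitions of i into parts ≤ j, for i = 0..15. r_1(i) = 1 for all i; r_j(i) = r_{j-1}(i) + r_j(i-j). Rows j = 2..8: ≤2: 1 1 2 2 3 3 4 4 5 5 6 6 7 7 8 8; ≤3: 1 1 2 3 4 5 7 8 10 12 14 16 19 21 24 27; ≤4: 1 1 2 3 5 6 9 11 15 18 23 27 34 39 47 54; ≤5: 1 1 2 3 5 7 10 13 18 23 30 37 47 57 70 84; ≤6: 1 1 2 3 5 7 11 14 20 26 35 44 58 71 90 110; ≤7: 1 1 2 3 5 7 11 15 21 28 38 49 65 82 105 131; ≤8: 1 1 2 3 5 7 11 15 22 29 40 52 70 89 116 146. r_8(15) = 146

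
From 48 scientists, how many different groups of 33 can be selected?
C(48,33) = 48!/(33!×15!) = 1093260079344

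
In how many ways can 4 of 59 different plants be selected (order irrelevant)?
C(59,4) = 59!/(4!×55!) = 455126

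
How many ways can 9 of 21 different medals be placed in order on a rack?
P(21,9) = 21!/(21-9)! = 106661318400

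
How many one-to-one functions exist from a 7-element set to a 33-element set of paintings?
P(33,7) = 33!/(33-7)! = 21531121920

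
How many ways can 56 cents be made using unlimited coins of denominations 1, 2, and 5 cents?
Coefficient of x^56 in 1/(1-x^1) · 1/(1-x^2) · 1/(1-x^5). Case on j = number of 5-cent coins (j = 0..11); remainder r = 56 - 5j is made from {1,2} in ⌊r/2⌋+1 ways. r = 56, 51, 46, 41, 36, 31, 26, 21, 16, 11, 6, 1 → 29 + 26 + 24 + 21 + 19 + 16 + 14 + 11 + 9 + 6 + 4 + 1 = 180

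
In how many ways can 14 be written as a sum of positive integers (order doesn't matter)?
Pentagonal recurrence p(n) = p(n-1) + p(n-2) - p(n-5) - p(n-7) + p(n-12) + p(n-15) - ... gives p(0..13) = 1, 1, 2, 3, 5, 7, 11, 15, 22, 30, 42, 56, 77, 101. p(14) = p(13) + p(12) - p(9) - p(7) + p(2) = 101 + 77 - 30 - 15 + 2 = 135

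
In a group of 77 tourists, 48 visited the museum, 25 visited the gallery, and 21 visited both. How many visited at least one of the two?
|A∪B| = |A| + |B| - |A∩B| = 48 + 25 - 21 = 52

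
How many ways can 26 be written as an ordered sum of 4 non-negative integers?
C(26+4-1, 4-1) = C(29, 3) = 3654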